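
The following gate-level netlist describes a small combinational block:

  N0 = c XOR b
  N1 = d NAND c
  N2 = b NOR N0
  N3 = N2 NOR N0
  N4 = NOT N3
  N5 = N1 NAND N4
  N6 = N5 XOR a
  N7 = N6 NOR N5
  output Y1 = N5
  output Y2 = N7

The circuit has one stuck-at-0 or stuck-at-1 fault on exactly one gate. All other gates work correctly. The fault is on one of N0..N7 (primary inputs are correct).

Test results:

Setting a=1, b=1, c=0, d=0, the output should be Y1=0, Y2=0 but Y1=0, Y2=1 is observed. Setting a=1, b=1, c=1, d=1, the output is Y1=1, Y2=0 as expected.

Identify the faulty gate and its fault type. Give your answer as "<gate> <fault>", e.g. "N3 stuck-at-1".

Fault-free values for test 1 (a=1, b=1, c=0, d=0): N0=1, N1=1, N2=0, N3=0, N4=1, N5=0, N6=1, N7=0, giving Y1=0, Y2=0. Observed Y1=0, Y2=1.
Test 1: faults giving observed Y1=0, Y2=1 are {N6 stuck-at-0, N7 stuck-at-1}.
Test 2 (a=1, b=1, c=1, d=1): fault-free N0=0, N1=0, N2=0, N3=1, N4=0, N5=1, N6=0, N7=0 → Y1=1, Y2=0; observed Y1=1, Y2=0. Eliminates N7 stuck-at-1.
Only N6 stuck-at-0 is consistent with every test.

N6 stuck-at-0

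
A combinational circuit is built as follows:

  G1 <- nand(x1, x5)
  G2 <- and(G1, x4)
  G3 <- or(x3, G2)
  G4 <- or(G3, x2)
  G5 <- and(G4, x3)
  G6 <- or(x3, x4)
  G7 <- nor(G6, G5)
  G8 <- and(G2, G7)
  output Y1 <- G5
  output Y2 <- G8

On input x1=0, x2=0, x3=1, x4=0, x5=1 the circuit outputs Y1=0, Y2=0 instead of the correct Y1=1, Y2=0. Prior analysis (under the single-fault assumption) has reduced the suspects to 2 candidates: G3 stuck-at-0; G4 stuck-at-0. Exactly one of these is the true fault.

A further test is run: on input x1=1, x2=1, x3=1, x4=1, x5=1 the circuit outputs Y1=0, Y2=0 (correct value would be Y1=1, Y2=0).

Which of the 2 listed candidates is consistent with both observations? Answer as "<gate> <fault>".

Evaluate each candidate on input x1=1, x2=1, x3=1, x4=1, x5=1:
  G3 stuck-at-0: G1=0, G2=0, G3=0 [stuck-at-0], G4=1, G5=1, G6=1, G7=0, G8=0 → Y1=1, Y2=0 — eliminated
  G4 stuck-at-0: G1=0, G2=0, G3=1, G4=0 [stuck-at-0], G5=0, G6=1, G7=0, G8=0 → Y1=0, Y2=0 — matches
Only G4 stuck-at-0 reproduces the observed Y1=0, Y2=0.

G4 stuck-at-0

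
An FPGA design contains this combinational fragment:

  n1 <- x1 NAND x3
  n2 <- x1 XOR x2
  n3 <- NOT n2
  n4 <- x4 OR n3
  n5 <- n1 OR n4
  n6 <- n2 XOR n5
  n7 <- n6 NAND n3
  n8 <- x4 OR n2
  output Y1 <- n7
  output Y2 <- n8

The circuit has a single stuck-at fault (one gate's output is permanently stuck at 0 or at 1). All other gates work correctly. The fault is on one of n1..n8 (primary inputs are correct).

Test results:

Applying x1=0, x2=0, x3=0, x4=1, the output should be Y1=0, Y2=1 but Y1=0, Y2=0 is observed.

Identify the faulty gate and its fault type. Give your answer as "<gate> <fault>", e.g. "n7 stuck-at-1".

Fault-free values for test 1 (x1=0, x2=0, x3=0, x4=1): n1=1, n2=0, n3=1, n4=1, n5=1, n6=1, n7=0, n8=1, giving Y1=0, Y2=1. Observed Y1=0, Y2=0.
Test 1: faults giving observed Y1=0, Y2=0 are {n8 stuck-at-0}.
Only n8 stuck-at-0 is consistent with every test.

n8 stuck-at-0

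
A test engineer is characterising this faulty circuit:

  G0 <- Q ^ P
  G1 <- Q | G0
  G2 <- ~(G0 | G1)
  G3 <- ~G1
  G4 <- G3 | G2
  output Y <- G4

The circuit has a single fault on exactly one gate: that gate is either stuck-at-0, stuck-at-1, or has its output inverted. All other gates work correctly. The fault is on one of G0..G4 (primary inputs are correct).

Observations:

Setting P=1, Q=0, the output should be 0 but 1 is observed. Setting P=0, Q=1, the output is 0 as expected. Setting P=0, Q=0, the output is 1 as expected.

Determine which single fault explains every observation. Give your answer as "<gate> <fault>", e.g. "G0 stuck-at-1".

Fault-free values for test 1 (P=1, Q=0): G0=1, G1=1, G2=0, G3=0, G4=0, giving Y=0. Observed 1.
Test 1: faults giving observed 1 are {G0 stuck-at-0, G0 inverted output, G1 stuck-at-0, G1 inverted output, G2 stuck-at-1, G2 inverted output, G3 stuck-at-1, G3 inverted output, G4 stuck-at-1, G4 inverted output}.
Test 2 (P=0, Q=1): fault-free G0=1, G1=1, G2=0, G3=0, G4=0 → 0; observed 0. Eliminates G1 stuck-at-0, G1 inverted output, G2 stuck-at-1, G2 inverted output, G3 stuck-at-1, G3 inverted output, G4 stuck-at-1, G4 inverted output.
Test 3 (P=0, Q=0): fault-free G0=0, G1=0, G2=1, G3=1, G4=1 → 1; observed 1. Eliminates G0 inverted output.
Only G0 stuck-at-0 is consistent with every test.

G0 stuck-at-0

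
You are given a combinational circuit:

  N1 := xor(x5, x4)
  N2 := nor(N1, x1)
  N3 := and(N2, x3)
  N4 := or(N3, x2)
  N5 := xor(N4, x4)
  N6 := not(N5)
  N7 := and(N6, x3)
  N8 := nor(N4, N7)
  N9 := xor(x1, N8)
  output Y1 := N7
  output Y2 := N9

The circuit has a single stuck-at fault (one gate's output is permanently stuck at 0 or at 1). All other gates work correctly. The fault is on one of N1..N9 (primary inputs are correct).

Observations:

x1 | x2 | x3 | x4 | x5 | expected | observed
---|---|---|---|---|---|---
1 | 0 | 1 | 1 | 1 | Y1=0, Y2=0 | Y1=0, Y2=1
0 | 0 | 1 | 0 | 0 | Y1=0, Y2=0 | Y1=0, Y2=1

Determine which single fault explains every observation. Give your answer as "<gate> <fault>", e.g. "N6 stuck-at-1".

N9 stuck-at-1

Fault-free values for test 1 (x1=1, x2=0, x3=1, x4=1, x5=1): N1=0, N2=0, N3=0, N4=0, N5=1, N6=0, N7=0, N8=1, N9=0, giving Y1=0, Y2=0. Observed Y1=0, Y2=1.
Test 1: faults giving observed Y1=0, Y2=1 are {N8 stuck-at-0, N9 stuck-at-1}.
Test 2 (x1=0, x2=0, x3=1, x4=0, x5=0): fault-free N1=0, N2=1, N3=1, N4=1, N5=1, N6=0, N7=0, N8=0, N9=0 → Y1=0, Y2=0; observed Y1=0, Y2=1. Eliminates N8 stuck-at-0.
Only N9 stuck-at-1 is consistent with every test.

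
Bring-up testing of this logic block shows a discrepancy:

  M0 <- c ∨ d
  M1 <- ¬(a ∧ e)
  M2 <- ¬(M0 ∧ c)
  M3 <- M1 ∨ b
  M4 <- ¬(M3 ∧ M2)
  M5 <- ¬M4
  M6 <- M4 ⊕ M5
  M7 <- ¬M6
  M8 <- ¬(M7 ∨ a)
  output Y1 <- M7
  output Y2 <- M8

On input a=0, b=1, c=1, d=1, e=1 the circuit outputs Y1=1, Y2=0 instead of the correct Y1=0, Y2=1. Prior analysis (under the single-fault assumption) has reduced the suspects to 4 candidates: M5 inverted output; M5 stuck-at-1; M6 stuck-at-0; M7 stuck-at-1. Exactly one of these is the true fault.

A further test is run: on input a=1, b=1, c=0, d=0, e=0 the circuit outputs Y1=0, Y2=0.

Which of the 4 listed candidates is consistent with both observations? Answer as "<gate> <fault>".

Evaluate each candidate on input a=1, b=1, c=0, d=0, e=0:
  M5 inverted output: M0=0, M1=1, M2=1, M3=1, M4=0, M5=0 [inverted output], M6=0, M7=1, M8=0 → Y1=1, Y2=0 — eliminated
  M5 stuck-at-1: M0=0, M1=1, M2=1, M3=1, M4=0, M5=1 [stuck-at-1], M6=1, M7=0, M8=0 → Y1=0, Y2=0 — matches
  M6 stuck-at-0: M0=0, M1=1, M2=1, M3=1, M4=0, M5=1, M6=0 [stuck-at-0], M7=1, M8=0 → Y1=1, Y2=0 — eliminated
  M7 stuck-at-1: M0=0, M1=1, M2=1, M3=1, M4=0, M5=1, M6=1, M7=1 [stuck-at-1], M8=0 → Y1=1, Y2=0 — eliminated
Only M5 stuck-at-1 reproduces the observed Y1=0, Y2=0.

M5 stuck-at-1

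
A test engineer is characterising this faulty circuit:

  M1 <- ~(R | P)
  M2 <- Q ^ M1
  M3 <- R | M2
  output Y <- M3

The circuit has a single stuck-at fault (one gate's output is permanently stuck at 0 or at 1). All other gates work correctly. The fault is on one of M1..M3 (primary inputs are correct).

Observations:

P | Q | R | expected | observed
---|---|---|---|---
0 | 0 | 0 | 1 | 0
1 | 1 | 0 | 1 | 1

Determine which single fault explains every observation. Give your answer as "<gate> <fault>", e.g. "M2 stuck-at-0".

Fault-free values for test 1 (P=0, Q=0, R=0): M1=1, M2=1, M3=1, giving Y=1. Observed 0.
Test 1: faults giving observed 0 are {M1 stuck-at-0, M2 stuck-at-0, M3 stuck-at-0}.
Test 2 (P=1, Q=1, R=0): fault-free M1=0, M2=1, M3=1 → 1; observed 1. Eliminates M2 stuck-at-0, M3 stuck-at-0.
Only M1 stuck-at-0 is consistent with every test.

M1 stuck-at-0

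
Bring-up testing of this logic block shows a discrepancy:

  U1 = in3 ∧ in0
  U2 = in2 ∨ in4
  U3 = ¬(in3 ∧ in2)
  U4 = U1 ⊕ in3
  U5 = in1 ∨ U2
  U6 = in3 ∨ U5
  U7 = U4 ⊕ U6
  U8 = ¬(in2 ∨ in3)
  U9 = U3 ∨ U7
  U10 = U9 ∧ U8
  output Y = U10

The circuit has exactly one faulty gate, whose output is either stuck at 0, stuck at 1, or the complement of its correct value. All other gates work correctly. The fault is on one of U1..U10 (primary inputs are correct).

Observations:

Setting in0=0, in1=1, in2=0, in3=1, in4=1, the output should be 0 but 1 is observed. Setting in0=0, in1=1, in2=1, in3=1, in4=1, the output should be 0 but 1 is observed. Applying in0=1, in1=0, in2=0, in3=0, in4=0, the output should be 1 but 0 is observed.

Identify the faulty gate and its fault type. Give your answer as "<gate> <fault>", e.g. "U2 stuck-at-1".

U10 inverted output

Fault-free values for test 1 (in0=0, in1=1, in2=0, in3=1, in4=1): U1=0, U2=1, U3=1, U4=1, U5=1, U6=1, U7=0, U8=0, U9=1, U10=0, giving Y=0. Observed 1.
Test 1: faults giving observed 1 are {U8 stuck-at-1, U8 inverted output, U10 stuck-at-1, U10 inverted output}.
Test 2 (in0=0, in1=1, in2=1, in3=1, in4=1): fault-free U1=0, U2=1, U3=0, U4=1, U5=1, U6=1, U7=0, U8=0, U9=0, U10=0 → 0; observed 1. Eliminates U8 stuck-at-1, U8 inverted output.
Test 3 (in0=1, in1=0, in2=0, in3=0, in4=0): fault-free U1=0, U2=0, U3=1, U4=0, U5=0, U6=0, U7=0, U8=1, U9=1, U10=1 → 1; observed 0. Eliminates U10 stuck-at-1.
Only U10 inverted output is consistent with every test.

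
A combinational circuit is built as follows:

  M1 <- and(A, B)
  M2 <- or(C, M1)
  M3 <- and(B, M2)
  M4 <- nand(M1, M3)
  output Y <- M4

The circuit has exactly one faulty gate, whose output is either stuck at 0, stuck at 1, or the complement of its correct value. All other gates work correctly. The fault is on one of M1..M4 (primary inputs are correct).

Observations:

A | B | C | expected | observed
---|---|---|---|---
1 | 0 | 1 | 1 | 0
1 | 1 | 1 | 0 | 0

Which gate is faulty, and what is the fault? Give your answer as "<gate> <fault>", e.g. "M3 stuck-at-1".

M4 stuck-at-0

Fault-free values for test 1 (A=1, B=0, C=1): M1=0, M2=1, M3=0, M4=1, giving Y=1. Observed 0.
Test 1: faults giving observed 0 are {M4 stuck-at-0, M4 inverted output}.
Test 2 (A=1, B=1, C=1): fault-free M1=1, M2=1, M3=1, M4=0 → 0; observed 0. Eliminates M4 inverted output.
Only M4 stuck-at-0 is consistent with every test.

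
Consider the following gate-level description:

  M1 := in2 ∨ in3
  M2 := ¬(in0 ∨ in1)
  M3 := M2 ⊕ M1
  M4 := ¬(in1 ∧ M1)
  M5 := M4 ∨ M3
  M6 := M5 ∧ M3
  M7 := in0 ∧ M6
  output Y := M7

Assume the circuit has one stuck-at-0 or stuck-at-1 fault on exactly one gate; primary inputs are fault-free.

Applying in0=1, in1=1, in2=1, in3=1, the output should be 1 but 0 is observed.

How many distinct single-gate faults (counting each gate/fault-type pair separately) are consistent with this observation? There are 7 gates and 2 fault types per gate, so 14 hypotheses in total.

6

Fault-free: M1=1, M2=0, M3=1, M4=0, M5=1, M6=1, M7=1 → 1. Observed 0.
  M1 stuck-at-0: output 0 ✓
  M1 stuck-at-1: output 1 ✗
  M2 stuck-at-0: output 1 ✗
  M2 stuck-at-1: output 0 ✓
  M3 stuck-at-0: output 0 ✓
  M3 stuck-at-1: output 1 ✗
  M4 stuck-at-0: output 1 ✗
  M4 stuck-at-1: output 1 ✗
  M5 stuck-at-0: output 0 ✓
  M5 stuck-at-1: output 1 ✗
  M6 stuck-at-0: output 0 ✓
  M6 stuck-at-1: output 1 ✗
  M7 stuck-at-0: output 0 ✓
  M7 stuck-at-1: output 1 ✗
Consistent faults: {M1 stuck-at-0, M2 stuck-at-1, M3 stuck-at-0, M5 stuck-at-0, M6 stuck-at-0, M7 stuck-at-0} — 6 in all.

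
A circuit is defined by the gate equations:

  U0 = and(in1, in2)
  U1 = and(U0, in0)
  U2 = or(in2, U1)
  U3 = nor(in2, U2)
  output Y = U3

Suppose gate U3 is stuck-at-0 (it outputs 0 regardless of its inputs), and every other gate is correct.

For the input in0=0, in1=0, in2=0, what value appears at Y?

Propagate with U3 forced: U0=0, U1=0, U2=0, U3=0 [stuck-at-0].
So Y = 0. (Without the fault it would be 1.)

0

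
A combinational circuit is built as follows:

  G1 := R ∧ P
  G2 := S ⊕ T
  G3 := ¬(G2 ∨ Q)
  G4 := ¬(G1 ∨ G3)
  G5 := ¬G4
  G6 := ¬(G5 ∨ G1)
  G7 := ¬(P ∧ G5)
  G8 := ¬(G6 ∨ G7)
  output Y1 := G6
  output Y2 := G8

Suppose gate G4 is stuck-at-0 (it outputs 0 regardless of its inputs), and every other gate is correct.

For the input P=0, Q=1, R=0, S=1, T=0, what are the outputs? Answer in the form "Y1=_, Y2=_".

Propagate with G4 forced: G1=0, G2=1, G3=0, G4=0 [stuck-at-0], G5=1, G6=0, G7=1, G8=0.
So the outputs are Y1=0, Y2=0. (Without the fault they would be Y1=1, Y2=0.)

Y1=0, Y2=0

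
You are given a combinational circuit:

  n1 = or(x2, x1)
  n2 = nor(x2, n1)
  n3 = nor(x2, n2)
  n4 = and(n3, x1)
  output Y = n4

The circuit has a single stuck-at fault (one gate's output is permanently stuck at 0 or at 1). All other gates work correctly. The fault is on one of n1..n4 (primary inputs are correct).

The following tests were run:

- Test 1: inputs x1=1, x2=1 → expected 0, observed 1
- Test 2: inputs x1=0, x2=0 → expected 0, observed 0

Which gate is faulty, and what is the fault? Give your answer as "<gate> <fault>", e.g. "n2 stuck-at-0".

n3 stuck-at-1

Fault-free values for test 1 (x1=1, x2=1): n1=1, n2=0, n3=0, n4=0, giving Y=0. Observed 1.
Test 1: faults giving observed 1 are {n3 stuck-at-1, n4 stuck-at-1}.
Test 2 (x1=0, x2=0): fault-free n1=0, n2=1, n3=0, n4=0 → 0; observed 0. Eliminates n4 stuck-at-1.
Only n3 stuck-at-1 is consistent with every test.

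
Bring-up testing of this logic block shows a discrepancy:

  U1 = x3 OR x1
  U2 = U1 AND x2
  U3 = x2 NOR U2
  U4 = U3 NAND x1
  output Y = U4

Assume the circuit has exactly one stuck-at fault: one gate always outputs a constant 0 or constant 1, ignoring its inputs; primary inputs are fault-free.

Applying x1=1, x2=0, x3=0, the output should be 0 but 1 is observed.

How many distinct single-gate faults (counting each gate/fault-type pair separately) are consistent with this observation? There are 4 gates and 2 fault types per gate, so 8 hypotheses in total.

Fault-free: U1=1, U2=0, U3=1, U4=0 → 0. Observed 1.
  U1 stuck-at-0: output 0 ✗
  U1 stuck-at-1: output 0 ✗
  U2 stuck-at-0: output 0 ✗
  U2 stuck-at-1: output 1 ✓
  U3 stuck-at-0: output 1 ✓
  U3 stuck-at-1: output 0 ✗
  U4 stuck-at-0: output 0 ✗
  U4 stuck-at-1: output 1 ✓
Consistent faults: {U2 stuck-at-1, U3 stuck-at-0, U4 stuck-at-1} — 3 in all.

3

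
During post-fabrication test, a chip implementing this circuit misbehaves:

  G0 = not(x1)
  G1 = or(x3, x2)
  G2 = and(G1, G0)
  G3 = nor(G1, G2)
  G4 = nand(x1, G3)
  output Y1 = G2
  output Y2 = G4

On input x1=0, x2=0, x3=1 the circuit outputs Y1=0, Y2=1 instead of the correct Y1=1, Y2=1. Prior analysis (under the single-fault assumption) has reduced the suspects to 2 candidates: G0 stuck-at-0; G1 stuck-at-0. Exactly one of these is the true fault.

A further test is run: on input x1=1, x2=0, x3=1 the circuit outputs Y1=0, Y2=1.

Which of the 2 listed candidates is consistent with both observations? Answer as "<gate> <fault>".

Evaluate each candidate on input x1=1, x2=0, x3=1:
  G0 stuck-at-0: G0=0 [stuck-at-0], G1=1, G2=0, G3=0, G4=1 → Y1=0, Y2=1 — matches
  G1 stuck-at-0: G0=0, G1=0 [stuck-at-0], G2=0, G3=1, G4=0 → Y1=0, Y2=0 — eliminated
Only G0 stuck-at-0 reproduces the observed Y1=0, Y2=1.

G0 stuck-at-0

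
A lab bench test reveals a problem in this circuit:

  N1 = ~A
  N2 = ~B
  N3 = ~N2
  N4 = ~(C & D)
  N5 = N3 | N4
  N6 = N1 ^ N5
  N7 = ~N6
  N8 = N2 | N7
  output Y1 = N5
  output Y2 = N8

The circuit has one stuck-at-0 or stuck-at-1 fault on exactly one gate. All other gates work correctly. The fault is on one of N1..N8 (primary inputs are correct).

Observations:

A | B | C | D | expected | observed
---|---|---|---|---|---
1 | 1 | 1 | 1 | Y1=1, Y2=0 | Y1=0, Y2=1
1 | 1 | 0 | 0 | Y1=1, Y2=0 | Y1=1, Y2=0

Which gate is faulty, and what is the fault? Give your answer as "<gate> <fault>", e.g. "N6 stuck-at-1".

Fault-free values for test 1 (A=1, B=1, C=1, D=1): N1=0, N2=0, N3=1, N4=0, N5=1, N6=1, N7=0, N8=0, giving Y1=1, Y2=0. Observed Y1=0, Y2=1.
Test 1: faults giving observed Y1=0, Y2=1 are {N2 stuck-at-1, N3 stuck-at-0, N5 stuck-at-0}.
Test 2 (A=1, B=1, C=0, D=0): fault-free N1=0, N2=0, N3=1, N4=1, N5=1, N6=1, N7=0, N8=0 → Y1=1, Y2=0; observed Y1=1, Y2=0. Eliminates N2 stuck-at-1, N5 stuck-at-0.
Only N3 stuck-at-0 is consistent with every test.

N3 stuck-at-0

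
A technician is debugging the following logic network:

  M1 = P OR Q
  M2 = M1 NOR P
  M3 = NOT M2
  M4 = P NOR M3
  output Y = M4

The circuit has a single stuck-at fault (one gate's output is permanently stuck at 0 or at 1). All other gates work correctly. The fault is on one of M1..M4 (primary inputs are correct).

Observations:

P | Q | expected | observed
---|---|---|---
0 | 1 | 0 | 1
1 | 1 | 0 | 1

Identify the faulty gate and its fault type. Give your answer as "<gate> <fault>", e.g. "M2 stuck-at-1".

M4 stuck-at-1

Fault-free values for test 1 (P=0, Q=1): M1=1, M2=0, M3=1, M4=0, giving Y=0. Observed 1.
Test 1: faults giving observed 1 are {M1 stuck-at-0, M2 stuck-at-1, M3 stuck-at-0, M4 stuck-at-1}.
Test 2 (P=1, Q=1): fault-free M1=1, M2=0, M3=1, M4=0 → 0; observed 1. Eliminates M1 stuck-at-0, M2 stuck-at-1, M3 stuck-at-0.
Only M4 stuck-at-1 is consistent with every test.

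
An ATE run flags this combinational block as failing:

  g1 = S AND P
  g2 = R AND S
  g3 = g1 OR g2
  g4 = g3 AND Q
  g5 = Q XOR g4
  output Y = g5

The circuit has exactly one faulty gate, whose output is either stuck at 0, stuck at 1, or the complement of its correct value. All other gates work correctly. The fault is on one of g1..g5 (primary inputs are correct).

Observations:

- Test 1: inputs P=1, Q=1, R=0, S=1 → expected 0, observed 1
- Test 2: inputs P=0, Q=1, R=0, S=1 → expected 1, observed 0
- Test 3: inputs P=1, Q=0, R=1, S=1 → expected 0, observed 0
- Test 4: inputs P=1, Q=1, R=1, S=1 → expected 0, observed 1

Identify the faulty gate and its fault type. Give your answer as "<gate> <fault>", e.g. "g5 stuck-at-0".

g3 inverted output

Fault-free values for test 1 (P=1, Q=1, R=0, S=1): g1=1, g2=0, g3=1, g4=1, g5=0, giving Y=0. Observed 1.
Test 1: faults giving observed 1 are {g1 stuck-at-0, g1 inverted output, g3 stuck-at-0, g3 inverted output, g4 stuck-at-0, g4 inverted output, g5 stuck-at-1, g5 inverted output}.
Test 2 (P=0, Q=1, R=0, S=1): fault-free g1=0, g2=0, g3=0, g4=0, g5=1 → 1; observed 0. Eliminates g1 stuck-at-0, g3 stuck-at-0, g4 stuck-at-0, g5 stuck-at-1.
Test 3 (P=1, Q=0, R=1, S=1): fault-free g1=1, g2=1, g3=1, g4=0, g5=0 → 0; observed 0. Eliminates g4 inverted output, g5 inverted output.
Test 4 (P=1, Q=1, R=1, S=1): fault-free g1=1, g2=1, g3=1, g4=1, g5=0 → 0; observed 1. Eliminates g1 inverted output.
Only g3 inverted output is consistent with every test.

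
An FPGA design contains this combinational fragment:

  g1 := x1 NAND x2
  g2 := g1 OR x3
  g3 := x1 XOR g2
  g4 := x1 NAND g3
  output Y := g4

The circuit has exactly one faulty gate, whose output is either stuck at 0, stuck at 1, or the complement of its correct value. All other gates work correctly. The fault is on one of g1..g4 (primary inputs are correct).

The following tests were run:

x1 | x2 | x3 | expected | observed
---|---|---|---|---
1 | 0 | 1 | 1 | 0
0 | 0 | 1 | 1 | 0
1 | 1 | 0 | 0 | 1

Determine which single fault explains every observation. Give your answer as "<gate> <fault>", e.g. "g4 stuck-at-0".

g4 inverted output

Fault-free values for test 1 (x1=1, x2=0, x3=1): g1=1, g2=1, g3=0, g4=1, giving Y=1. Observed 0.
Test 1: faults giving observed 0 are {g2 stuck-at-0, g2 inverted output, g3 stuck-at-1, g3 inverted output, g4 stuck-at-0, g4 inverted output}.
Test 2 (x1=0, x2=0, x3=1): fault-free g1=1, g2=1, g3=1, g4=1 → 1; observed 0. Eliminates g2 stuck-at-0, g2 inverted output, g3 stuck-at-1, g3 inverted output.
Test 3 (x1=1, x2=1, x3=0): fault-free g1=0, g2=0, g3=1, g4=0 → 0; observed 1. Eliminates g4 stuck-at-0.
Only g4 inverted output is consistent with every test.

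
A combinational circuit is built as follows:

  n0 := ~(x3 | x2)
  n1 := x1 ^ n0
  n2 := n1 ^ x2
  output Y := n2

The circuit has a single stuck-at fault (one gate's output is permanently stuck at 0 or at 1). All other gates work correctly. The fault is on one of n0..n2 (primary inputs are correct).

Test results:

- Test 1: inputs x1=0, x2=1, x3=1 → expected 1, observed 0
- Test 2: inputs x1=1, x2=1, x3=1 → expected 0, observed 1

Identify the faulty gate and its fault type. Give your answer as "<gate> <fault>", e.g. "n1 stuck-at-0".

Fault-free values for test 1 (x1=0, x2=1, x3=1): n0=0, n1=0, n2=1, giving Y=1. Observed 0.
Test 1: faults giving observed 0 are {n0 stuck-at-1, n1 stuck-at-1, n2 stuck-at-0}.
Test 2 (x1=1, x2=1, x3=1): fault-free n0=0, n1=1, n2=0 → 0; observed 1. Eliminates n1 stuck-at-1, n2 stuck-at-0.
Only n0 stuck-at-1 is consistent with every test.

n0 stuck-at-1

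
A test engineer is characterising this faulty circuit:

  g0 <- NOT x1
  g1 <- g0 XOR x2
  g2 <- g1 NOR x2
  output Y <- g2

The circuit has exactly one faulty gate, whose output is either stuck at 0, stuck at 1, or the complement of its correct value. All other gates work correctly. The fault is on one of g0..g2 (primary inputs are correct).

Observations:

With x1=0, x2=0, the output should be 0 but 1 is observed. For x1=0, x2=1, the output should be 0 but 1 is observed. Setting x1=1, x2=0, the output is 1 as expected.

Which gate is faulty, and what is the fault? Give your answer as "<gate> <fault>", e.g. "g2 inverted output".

g2 stuck-at-1

Fault-free values for test 1 (x1=0, x2=0): g0=1, g1=1, g2=0, giving Y=0. Observed 1.
Test 1: faults giving observed 1 are {g0 stuck-at-0, g0 inverted output, g1 stuck-at-0, g1 inverted output, g2 stuck-at-1, g2 inverted output}.
Test 2 (x1=0, x2=1): fault-free g0=1, g1=0, g2=0 → 0; observed 1. Eliminates g0 stuck-at-0, g0 inverted output, g1 stuck-at-0, g1 inverted output.
Test 3 (x1=1, x2=0): fault-free g0=0, g1=0, g2=1 → 1; observed 1. Eliminates g2 inverted output.
Only g2 stuck-at-1 is consistent with every test.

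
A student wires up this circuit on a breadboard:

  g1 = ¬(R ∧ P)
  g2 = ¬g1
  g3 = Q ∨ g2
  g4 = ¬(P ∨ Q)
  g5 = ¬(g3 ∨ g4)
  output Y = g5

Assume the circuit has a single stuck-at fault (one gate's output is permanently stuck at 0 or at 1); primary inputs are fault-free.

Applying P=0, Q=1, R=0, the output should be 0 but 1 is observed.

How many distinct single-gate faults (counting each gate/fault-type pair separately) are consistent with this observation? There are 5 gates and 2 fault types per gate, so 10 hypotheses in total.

Fault-free: g1=1, g2=0, g3=1, g4=0, g5=0 → 0. Observed 1.
  g1 stuck-at-0: output 0 ✗
  g1 stuck-at-1: output 0 ✗
  g2 stuck-at-0: output 0 ✗
  g2 stuck-at-1: output 0 ✗
  g3 stuck-at-0: output 1 ✓
  g3 stuck-at-1: output 0 ✗
  g4 stuck-at-0: output 0 ✗
  g4 stuck-at-1: output 0 ✗
  g5 stuck-at-0: output 0 ✗
  g5 stuck-at-1: output 1 ✓
Consistent faults: {g3 stuck-at-0, g5 stuck-at-1} — 2 in all.

2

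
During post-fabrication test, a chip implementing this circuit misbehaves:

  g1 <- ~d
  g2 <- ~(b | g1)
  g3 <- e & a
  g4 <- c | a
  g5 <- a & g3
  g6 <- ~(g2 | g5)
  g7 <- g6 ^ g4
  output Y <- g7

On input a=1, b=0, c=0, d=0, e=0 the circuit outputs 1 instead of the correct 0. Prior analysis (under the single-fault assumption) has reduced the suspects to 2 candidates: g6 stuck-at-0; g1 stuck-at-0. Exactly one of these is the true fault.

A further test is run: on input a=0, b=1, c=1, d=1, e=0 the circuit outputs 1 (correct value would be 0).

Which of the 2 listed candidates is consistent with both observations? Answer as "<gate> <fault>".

g6 stuck-at-0

Evaluate each candidate on input a=0, b=1, c=1, d=1, e=0:
  g6 stuck-at-0: g1=0, g2=0, g3=0, g4=1, g5=0, g6=0 [stuck-at-0], g7=1 → 1 — matches
  g1 stuck-at-0: g1=0 [stuck-at-0], g2=0, g3=0, g4=1, g5=0, g6=1, g7=0 → 0 — eliminated
Only g6 stuck-at-0 reproduces the observed 1.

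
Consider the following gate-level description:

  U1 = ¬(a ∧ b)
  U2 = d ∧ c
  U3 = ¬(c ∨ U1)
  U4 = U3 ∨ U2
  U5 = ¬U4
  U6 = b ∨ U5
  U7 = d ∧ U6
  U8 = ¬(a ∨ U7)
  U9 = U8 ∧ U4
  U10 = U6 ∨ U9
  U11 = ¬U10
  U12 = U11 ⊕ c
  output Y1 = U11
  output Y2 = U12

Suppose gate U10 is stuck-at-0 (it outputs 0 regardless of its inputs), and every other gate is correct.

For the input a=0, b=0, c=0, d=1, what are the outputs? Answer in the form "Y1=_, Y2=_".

Propagate with U10 forced: U1=1, U2=0, U3=0, U4=0, U5=1, U6=1, U7=1, U8=0, U9=0, U10=0 [stuck-at-0], U11=1, U12=1.
So the outputs are Y1=1, Y2=1. (Without the fault they would be Y1=0, Y2=0.)

Y1=1, Y2=1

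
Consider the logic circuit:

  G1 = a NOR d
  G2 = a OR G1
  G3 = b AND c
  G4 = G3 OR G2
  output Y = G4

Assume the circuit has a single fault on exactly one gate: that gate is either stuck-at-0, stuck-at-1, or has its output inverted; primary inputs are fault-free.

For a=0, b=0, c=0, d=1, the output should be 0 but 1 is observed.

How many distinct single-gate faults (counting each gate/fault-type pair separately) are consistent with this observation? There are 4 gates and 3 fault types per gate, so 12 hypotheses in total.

8

Fault-free: G1=0, G2=0, G3=0, G4=0 → 0. Observed 1.
  G1 stuck-at-0: output 0 ✗
  G1 stuck-at-1: output 1 ✓
  G1 inverted output: output 1 ✓
  G2 stuck-at-0: output 0 ✗
  G2 stuck-at-1: output 1 ✓
  G2 inverted output: output 1 ✓
  G3 stuck-at-0: output 0 ✗
  G3 stuck-at-1: output 1 ✓
  G3 inverted output: output 1 ✓
  G4 stuck-at-0: output 0 ✗
  G4 stuck-at-1: output 1 ✓
  G4 inverted output: output 1 ✓
Consistent faults: {G1 stuck-at-1, G1 inverted output, G2 stuck-at-1, G2 inverted output, G3 stuck-at-1, G3 inverted output, G4 stuck-at-1, G4 inverted output} — 8 in all.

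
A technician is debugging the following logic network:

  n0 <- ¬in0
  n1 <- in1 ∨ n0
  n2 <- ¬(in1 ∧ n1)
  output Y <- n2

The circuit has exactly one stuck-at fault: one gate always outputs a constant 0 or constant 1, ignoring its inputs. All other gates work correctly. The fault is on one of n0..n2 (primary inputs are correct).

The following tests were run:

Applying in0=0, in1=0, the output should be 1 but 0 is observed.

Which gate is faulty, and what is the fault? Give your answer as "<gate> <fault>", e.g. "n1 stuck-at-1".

n2 stuck-at-0

Fault-free values for test 1 (in0=0, in1=0): n0=1, n1=1, n2=1, giving Y=1. Observed 0.
Test 1: faults giving observed 0 are {n2 stuck-at-0}.
Only n2 stuck-at-0 is consistent with every test.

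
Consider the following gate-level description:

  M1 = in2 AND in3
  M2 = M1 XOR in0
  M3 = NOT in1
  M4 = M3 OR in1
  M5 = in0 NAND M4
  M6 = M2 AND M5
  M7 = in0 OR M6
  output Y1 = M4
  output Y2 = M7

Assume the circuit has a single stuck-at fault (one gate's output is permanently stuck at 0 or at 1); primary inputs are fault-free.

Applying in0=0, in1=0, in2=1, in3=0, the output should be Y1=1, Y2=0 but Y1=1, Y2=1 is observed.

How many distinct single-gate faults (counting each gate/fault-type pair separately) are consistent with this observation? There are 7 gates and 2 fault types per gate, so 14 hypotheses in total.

Fault-free: M1=0, M2=0, M3=1, M4=1, M5=1, M6=0, M7=0 → Y1=1, Y2=0. Observed Y1=1, Y2=1.
  M1 stuck-at-0: output Y1=1, Y2=0 ✗
  M1 stuck-at-1: output Y1=1, Y2=1 ✓
  M2 stuck-at-0: output Y1=1, Y2=0 ✗
  M2 stuck-at-1: output Y1=1, Y2=1 ✓
  M3 stuck-at-0: output Y1=0, Y2=0 ✗
  M3 stuck-at-1: output Y1=1, Y2=0 ✗
  M4 stuck-at-0: output Y1=0, Y2=0 ✗
  M4 stuck-at-1: output Y1=1, Y2=0 ✗
  M5 stuck-at-0: output Y1=1, Y2=0 ✗
  M5 stuck-at-1: output Y1=1, Y2=0 ✗
  M6 stuck-at-0: output Y1=1, Y2=0 ✗
  M6 stuck-at-1: output Y1=1, Y2=1 ✓
  M7 stuck-at-0: output Y1=1, Y2=0 ✗
  M7 stuck-at-1: output Y1=1, Y2=1 ✓
Consistent faults: {M1 stuck-at-1, M2 stuck-at-1, M6 stuck-at-1, M7 stuck-at-1} — 4 in all.

4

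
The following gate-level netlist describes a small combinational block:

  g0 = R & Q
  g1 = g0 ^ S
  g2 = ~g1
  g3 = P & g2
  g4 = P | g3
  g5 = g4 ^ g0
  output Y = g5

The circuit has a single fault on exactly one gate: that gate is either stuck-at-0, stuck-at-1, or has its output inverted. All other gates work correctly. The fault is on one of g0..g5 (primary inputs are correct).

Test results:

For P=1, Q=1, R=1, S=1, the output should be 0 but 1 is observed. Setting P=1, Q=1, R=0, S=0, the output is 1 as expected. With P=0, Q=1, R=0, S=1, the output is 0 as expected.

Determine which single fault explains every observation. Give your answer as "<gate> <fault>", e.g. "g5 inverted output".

Fault-free values for test 1 (P=1, Q=1, R=1, S=1): g0=1, g1=0, g2=1, g3=1, g4=1, g5=0, giving Y=0. Observed 1.
Test 1: faults giving observed 1 are {g0 stuck-at-0, g0 inverted output, g4 stuck-at-0, g4 inverted output, g5 stuck-at-1, g5 inverted output}.
Test 2 (P=1, Q=1, R=0, S=0): fault-free g0=0, g1=0, g2=1, g3=1, g4=1, g5=1 → 1; observed 1. Eliminates g0 inverted output, g4 stuck-at-0, g4 inverted output, g5 inverted output.
Test 3 (P=0, Q=1, R=0, S=1): fault-free g0=0, g1=1, g2=0, g3=0, g4=0, g5=0 → 0; observed 0. Eliminates g5 stuck-at-1.
Only g0 stuck-at-0 is consistent with every test.

g0 stuck-at-0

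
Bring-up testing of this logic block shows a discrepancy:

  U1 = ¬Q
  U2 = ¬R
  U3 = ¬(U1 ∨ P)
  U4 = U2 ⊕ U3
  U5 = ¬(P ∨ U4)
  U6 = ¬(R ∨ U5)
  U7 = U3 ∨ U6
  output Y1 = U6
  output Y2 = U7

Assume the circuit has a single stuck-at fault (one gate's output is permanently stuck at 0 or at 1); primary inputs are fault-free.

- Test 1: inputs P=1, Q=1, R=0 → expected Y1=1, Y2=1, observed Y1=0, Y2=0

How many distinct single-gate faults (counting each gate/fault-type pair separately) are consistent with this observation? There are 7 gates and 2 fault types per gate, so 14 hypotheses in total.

Fault-free: U1=0, U2=1, U3=0, U4=1, U5=0, U6=1, U7=1 → Y1=1, Y2=1. Observed Y1=0, Y2=0.
  U1 stuck-at-0: output Y1=1, Y2=1 ✗
  U1 stuck-at-1: output Y1=1, Y2=1 ✗
  U2 stuck-at-0: output Y1=1, Y2=1 ✗
  U2 stuck-at-1: output Y1=1, Y2=1 ✗
  U3 stuck-at-0: output Y1=1, Y2=1 ✗
  U3 stuck-at-1: output Y1=1, Y2=1 ✗
  U4 stuck-at-0: output Y1=1, Y2=1 ✗
  U4 stuck-at-1: output Y1=1, Y2=1 ✗
  U5 stuck-at-0: output Y1=1, Y2=1 ✗
  U5 stuck-at-1: output Y1=0, Y2=0 ✓
  U6 stuck-at-0: output Y1=0, Y2=0 ✓
  U6 stuck-at-1: output Y1=1, Y2=1 ✗
  U7 stuck-at-0: output Y1=1, Y2=0 ✗
  U7 stuck-at-1: output Y1=1, Y2=1 ✗
Consistent faults: {U5 stuck-at-1, U6 stuck-at-0} — 2 in all.

2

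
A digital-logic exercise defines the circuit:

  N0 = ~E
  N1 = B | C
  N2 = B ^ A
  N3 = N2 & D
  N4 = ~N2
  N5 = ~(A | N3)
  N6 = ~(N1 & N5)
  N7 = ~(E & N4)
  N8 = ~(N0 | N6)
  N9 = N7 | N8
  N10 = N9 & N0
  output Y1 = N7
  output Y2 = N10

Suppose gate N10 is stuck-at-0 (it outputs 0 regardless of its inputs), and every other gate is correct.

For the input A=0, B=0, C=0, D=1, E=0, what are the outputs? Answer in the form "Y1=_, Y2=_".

Y1=1, Y2=0

Propagate with N10 forced: N0=1, N1=0, N2=0, N3=0, N4=1, N5=1, N6=1, N7=1, N8=0, N9=1, N10=0 [stuck-at-0].
So the outputs are Y1=1, Y2=0. (Without the fault they would be Y1=1, Y2=1.)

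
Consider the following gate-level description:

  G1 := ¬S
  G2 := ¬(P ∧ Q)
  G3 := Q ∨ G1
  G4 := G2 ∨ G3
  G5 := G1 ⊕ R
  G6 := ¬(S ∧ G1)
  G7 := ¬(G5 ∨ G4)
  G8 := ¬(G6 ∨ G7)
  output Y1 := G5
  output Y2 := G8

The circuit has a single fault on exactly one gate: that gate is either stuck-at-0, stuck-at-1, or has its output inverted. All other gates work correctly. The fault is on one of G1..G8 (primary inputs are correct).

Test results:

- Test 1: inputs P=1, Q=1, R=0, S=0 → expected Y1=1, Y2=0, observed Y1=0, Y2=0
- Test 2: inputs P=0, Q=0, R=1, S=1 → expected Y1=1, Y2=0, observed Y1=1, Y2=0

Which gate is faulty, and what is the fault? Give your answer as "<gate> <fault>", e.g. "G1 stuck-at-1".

Fault-free values for test 1 (P=1, Q=1, R=0, S=0): G1=1, G2=0, G3=1, G4=1, G5=1, G6=1, G7=0, G8=0, giving Y1=1, Y2=0. Observed Y1=0, Y2=0.
Test 1: faults giving observed Y1=0, Y2=0 are {G1 stuck-at-0, G1 inverted output, G5 stuck-at-0, G5 inverted output}.
Test 2 (P=0, Q=0, R=1, S=1): fault-free G1=0, G2=1, G3=0, G4=1, G5=1, G6=1, G7=0, G8=0 → Y1=1, Y2=0; observed Y1=1, Y2=0. Eliminates G1 inverted output, G5 stuck-at-0, G5 inverted output.
Only G1 stuck-at-0 is consistent with every test.

G1 stuck-at-0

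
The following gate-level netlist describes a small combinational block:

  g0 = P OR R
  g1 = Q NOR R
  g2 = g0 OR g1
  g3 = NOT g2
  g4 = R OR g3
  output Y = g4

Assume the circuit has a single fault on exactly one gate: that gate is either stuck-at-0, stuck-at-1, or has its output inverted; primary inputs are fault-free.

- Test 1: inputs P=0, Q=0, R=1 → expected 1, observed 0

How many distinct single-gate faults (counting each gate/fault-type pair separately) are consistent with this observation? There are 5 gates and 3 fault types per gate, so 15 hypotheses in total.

Fault-free: g0=1, g1=0, g2=1, g3=0, g4=1 → 1. Observed 0.
  g0: none of the 3 fault types match ✗
  g1: none of the 3 fault types match ✗
  g2: none of the 3 fault types match ✗
  g3: none of the 3 fault types match ✗
  g4: stuck-at-0, inverted output ✓; others ✗
Consistent faults: {g4 stuck-at-0, g4 inverted output} — 2 in all.

2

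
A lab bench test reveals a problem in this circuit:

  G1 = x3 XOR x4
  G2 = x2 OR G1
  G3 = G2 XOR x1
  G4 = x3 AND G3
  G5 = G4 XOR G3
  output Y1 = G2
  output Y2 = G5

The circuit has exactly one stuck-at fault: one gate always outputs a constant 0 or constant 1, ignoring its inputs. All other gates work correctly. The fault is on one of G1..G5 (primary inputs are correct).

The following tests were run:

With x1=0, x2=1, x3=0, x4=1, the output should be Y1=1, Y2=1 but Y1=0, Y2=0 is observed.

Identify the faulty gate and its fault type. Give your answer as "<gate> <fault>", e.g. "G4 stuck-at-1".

Fault-free values for test 1 (x1=0, x2=1, x3=0, x4=1): G1=1, G2=1, G3=1, G4=0, G5=1, giving Y1=1, Y2=1. Observed Y1=0, Y2=0.
Test 1: faults giving observed Y1=0, Y2=0 are {G2 stuck-at-0}.
Only G2 stuck-at-0 is consistent with every test.

G2 stuck-at-0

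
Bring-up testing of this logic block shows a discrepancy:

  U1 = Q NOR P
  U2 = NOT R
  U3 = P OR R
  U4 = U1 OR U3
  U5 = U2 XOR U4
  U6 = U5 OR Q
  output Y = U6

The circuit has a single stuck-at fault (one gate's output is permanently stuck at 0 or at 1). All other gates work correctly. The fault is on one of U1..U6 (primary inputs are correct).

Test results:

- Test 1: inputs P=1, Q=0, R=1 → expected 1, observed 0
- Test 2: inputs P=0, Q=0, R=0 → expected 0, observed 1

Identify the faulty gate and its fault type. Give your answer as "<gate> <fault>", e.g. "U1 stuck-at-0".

U4 stuck-at-0

Fault-free values for test 1 (P=1, Q=0, R=1): U1=0, U2=0, U3=1, U4=1, U5=1, U6=1, giving Y=1. Observed 0.
Test 1: faults giving observed 0 are {U2 stuck-at-1, U3 stuck-at-0, U4 stuck-at-0, U5 stuck-at-0, U6 stuck-at-0}.
Test 2 (P=0, Q=0, R=0): fault-free U1=1, U2=1, U3=0, U4=1, U5=0, U6=0 → 0; observed 1. Eliminates U2 stuck-at-1, U3 stuck-at-0, U5 stuck-at-0, U6 stuck-at-0.
Only U4 stuck-at-0 is consistent with every test.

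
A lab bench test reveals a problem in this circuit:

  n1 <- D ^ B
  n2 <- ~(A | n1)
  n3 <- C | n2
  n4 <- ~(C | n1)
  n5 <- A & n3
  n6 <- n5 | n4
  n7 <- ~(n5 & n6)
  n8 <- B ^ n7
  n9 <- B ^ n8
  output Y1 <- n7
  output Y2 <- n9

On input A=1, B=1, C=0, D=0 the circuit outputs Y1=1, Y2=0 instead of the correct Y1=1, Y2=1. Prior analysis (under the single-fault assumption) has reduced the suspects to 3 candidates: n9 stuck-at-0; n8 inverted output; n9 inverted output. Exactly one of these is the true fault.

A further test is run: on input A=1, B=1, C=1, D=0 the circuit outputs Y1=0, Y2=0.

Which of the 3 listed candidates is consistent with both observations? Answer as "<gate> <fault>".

Evaluate each candidate on input A=1, B=1, C=1, D=0:
  n9 stuck-at-0: n1=1, n2=0, n3=1, n4=0, n5=1, n6=1, n7=0, n8=1, n9=0 [stuck-at-0] → Y1=0, Y2=0 — matches
  n8 inverted output: n1=1, n2=0, n3=1, n4=0, n5=1, n6=1, n7=0, n8=0 [inverted output], n9=1 → Y1=0, Y2=1 — eliminated
  n9 inverted output: n1=1, n2=0, n3=1, n4=0, n5=1, n6=1, n7=0, n8=1, n9=1 [inverted output] → Y1=0, Y2=1 — eliminated
Only n9 stuck-at-0 reproduces the observed Y1=0, Y2=0.

n9 stuck-at-0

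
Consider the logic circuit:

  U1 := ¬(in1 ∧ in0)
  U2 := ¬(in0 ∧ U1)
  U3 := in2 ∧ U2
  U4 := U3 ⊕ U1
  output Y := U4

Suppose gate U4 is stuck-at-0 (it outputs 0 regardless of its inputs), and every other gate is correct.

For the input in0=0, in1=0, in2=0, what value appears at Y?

0

Propagate with U4 forced: U1=1, U2=1, U3=0, U4=0 [stuck-at-0].
So Y = 0. (Without the fault it would be 1.)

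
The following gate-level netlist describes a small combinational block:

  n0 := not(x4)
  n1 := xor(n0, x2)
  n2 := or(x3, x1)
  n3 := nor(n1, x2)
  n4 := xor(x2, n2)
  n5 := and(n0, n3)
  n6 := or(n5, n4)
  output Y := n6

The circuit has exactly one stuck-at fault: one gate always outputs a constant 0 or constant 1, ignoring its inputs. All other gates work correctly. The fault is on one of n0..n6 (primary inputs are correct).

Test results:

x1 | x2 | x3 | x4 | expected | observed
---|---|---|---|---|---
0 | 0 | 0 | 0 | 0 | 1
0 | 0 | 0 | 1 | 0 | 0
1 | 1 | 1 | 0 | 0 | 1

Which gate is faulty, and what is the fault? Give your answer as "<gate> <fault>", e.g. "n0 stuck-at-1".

n3 stuck-at-1

Fault-free values for test 1 (x1=0, x2=0, x3=0, x4=0): n0=1, n1=1, n2=0, n3=0, n4=0, n5=0, n6=0, giving Y=0. Observed 1.
Test 1: faults giving observed 1 are {n1 stuck-at-0, n2 stuck-at-1, n3 stuck-at-1, n4 stuck-at-1, n5 stuck-at-1, n6 stuck-at-1}.
Test 2 (x1=0, x2=0, x3=0, x4=1): fault-free n0=0, n1=0, n2=0, n3=1, n4=0, n5=0, n6=0 → 0; observed 0. Eliminates n2 stuck-at-1, n4 stuck-at-1, n5 stuck-at-1, n6 stuck-at-1.
Test 3 (x1=1, x2=1, x3=1, x4=0): fault-free n0=1, n1=0, n2=1, n3=0, n4=0, n5=0, n6=0 → 0; observed 1. Eliminates n1 stuck-at-0.
Only n3 stuck-at-1 is consistent with every test.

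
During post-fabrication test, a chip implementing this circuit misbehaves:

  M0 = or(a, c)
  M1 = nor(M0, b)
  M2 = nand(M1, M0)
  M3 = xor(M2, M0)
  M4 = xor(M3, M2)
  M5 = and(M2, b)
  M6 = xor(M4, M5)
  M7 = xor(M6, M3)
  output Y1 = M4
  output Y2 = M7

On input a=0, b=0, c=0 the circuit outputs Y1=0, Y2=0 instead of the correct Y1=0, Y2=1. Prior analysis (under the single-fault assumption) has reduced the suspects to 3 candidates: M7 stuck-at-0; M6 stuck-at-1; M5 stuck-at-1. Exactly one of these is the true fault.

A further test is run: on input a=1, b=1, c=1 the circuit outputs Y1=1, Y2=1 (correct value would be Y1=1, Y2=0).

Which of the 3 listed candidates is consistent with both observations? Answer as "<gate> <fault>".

Evaluate each candidate on input a=1, b=1, c=1:
  M7 stuck-at-0: M0=1, M1=0, M2=1, M3=0, M4=1, M5=1, M6=0, M7=0 [stuck-at-0] → Y1=1, Y2=0 — eliminated
  M6 stuck-at-1: M0=1, M1=0, M2=1, M3=0, M4=1, M5=1, M6=1 [stuck-at-1], M7=1 → Y1=1, Y2=1 — matches
  M5 stuck-at-1: M0=1, M1=0, M2=1, M3=0, M4=1, M5=1 [stuck-at-1], M6=0, M7=0 → Y1=1, Y2=0 — eliminated
Only M6 stuck-at-1 reproduces the observed Y1=1, Y2=1.

M6 stuck-at-1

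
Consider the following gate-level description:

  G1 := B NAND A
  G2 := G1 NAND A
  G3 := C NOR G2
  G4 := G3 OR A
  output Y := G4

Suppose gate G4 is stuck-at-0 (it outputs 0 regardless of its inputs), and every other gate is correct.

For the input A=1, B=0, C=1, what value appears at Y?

0

Propagate with G4 forced: G1=1, G2=0, G3=0, G4=0 [stuck-at-0].
So Y = 0. (Without the fault it would be 1.)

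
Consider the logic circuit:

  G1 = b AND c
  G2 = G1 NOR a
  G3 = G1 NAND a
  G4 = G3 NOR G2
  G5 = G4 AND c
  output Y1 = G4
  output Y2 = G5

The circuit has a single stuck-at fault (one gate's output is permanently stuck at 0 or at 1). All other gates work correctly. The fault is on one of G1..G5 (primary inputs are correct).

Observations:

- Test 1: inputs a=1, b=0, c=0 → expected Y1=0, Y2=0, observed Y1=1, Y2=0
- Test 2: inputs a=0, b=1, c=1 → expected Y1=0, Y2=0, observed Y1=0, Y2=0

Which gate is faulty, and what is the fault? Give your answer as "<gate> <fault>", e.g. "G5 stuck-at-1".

G1 stuck-at-1

Fault-free values for test 1 (a=1, b=0, c=0): G1=0, G2=0, G3=1, G4=0, G5=0, giving Y1=0, Y2=0. Observed Y1=1, Y2=0.
Test 1: faults giving observed Y1=1, Y2=0 are {G1 stuck-at-1, G3 stuck-at-0, G4 stuck-at-1}.
Test 2 (a=0, b=1, c=1): fault-free G1=1, G2=0, G3=1, G4=0, G5=0 → Y1=0, Y2=0; observed Y1=0, Y2=0. Eliminates G3 stuck-at-0, G4 stuck-at-1.
Only G1 stuck-at-1 is consistent with every test.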